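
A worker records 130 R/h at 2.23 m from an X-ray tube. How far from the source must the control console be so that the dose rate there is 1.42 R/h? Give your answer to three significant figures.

Applying the 1/r² law, d₂ = d₁·√(I₁/I₂).
I₁/I₂ = 130/1.42 = 91.55, so d₂ = 2.23 × √91.55 = 21.34 m.

21.3 m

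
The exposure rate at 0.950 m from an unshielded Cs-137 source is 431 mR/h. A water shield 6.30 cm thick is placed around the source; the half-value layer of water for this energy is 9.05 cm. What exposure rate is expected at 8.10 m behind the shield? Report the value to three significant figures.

3.66 mR/h

Distance alone: 431 × (0.950/8.10)² = 431 × 0.01376 = 5.931 mR/h.
Shield: 6.30/9.05 = 0.6961 half-value layers → attenuation 2^(−0.6961) = 0.6172.
Combined: 5.931 × 0.6172 = 3.661 mR/h.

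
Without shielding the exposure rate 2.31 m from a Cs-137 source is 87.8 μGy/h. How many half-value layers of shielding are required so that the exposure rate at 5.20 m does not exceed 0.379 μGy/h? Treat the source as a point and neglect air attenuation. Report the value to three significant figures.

At 5.20 m, distance alone gives 87.8 × (2.31/5.20)² = 87.8 × 0.1973 = 17.32 μGy/h.
Further attenuation needed: 17.32/0.379 = 45.70.
n = log₂(45.70) = 5.514 half-value layers.

5.51 half-value layers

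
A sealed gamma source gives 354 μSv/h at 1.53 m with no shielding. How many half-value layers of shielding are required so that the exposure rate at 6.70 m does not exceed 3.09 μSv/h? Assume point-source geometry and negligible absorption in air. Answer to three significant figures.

At 6.70 m, distance alone gives (1.53/6.70)² = 0.05215, so 354 × 0.05215 = 18.46 μSv/h.
Further attenuation needed: 18.46/3.09 = 5.974.
n = log₂(5.974) = 2.579 half-value layers.

2.58 half-value layers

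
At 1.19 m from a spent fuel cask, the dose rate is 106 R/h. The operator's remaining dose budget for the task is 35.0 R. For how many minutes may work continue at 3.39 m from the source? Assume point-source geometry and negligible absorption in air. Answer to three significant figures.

Since intensity falls as 1/r², rate at 3.39 m:
(1.19/3.39)² = 0.1232, so 106 × 0.1232 = 13.06 R/h.
Stay time = 35.0 R ÷ 13.06 R/h = 2.680 h = 160.8 min.

161 min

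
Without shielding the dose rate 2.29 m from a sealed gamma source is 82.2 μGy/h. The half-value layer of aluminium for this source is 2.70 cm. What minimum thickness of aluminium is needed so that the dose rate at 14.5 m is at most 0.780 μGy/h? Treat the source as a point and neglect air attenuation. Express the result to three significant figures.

At 14.5 m, distance alone gives (2.29/14.5)² = 0.02494, so 82.2 × 0.02494 = 2.050 μGy/h.
Further attenuation needed: 2.050/0.780 = 2.628.
n = log₂(2.628) = 1.394 half-value layers.
Thickness = 1.394 × 2.70 cm = 3.764 cm.

3.76 cm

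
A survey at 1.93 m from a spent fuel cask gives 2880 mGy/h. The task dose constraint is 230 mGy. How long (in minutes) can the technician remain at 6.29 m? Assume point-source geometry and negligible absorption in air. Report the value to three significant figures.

Applying the 1/r² law, rate at 6.29 m:
2880 × (1.93/6.29)² = 2880 × 0.09415 = 271.2 mGy/h.
Stay time = 230 mGy ÷ 271.2 mGy/h = 0.8481 h = 50.89 min.

50.9 min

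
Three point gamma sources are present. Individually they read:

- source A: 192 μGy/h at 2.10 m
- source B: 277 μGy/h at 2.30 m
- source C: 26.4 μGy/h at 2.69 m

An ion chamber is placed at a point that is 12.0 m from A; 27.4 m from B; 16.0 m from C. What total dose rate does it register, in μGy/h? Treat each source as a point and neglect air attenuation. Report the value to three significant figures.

Each source contributes Iᵢ·(dᵢ/rᵢ)²; contributions add.
A: 192 × (2.10/12.0)² = 5.880 μGy/h
B: 277 × (2.30/27.4)² = 1.952 μGy/h
C: 26.4 × (2.69/16.0)² = 0.7462 μGy/h
Total = 5.880 + 1.952 + 0.7462 = 8.578 μGy/h.

8.58 μGy/h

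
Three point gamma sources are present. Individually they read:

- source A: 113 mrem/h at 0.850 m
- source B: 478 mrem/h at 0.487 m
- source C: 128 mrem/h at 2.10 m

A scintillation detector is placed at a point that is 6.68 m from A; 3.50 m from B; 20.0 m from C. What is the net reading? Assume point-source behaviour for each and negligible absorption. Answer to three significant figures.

Each source contributes Iᵢ·(dᵢ/rᵢ)²; contributions add.
A: 113 × (0.850/6.68)² = 1.830 mrem/h
B: 478 × (0.487/3.50)² = 9.254 mrem/h
C: 128 × (2.10/20.0)² = 1.411 mrem/h
Total = 1.830 + 9.254 + 1.411 = 12.49 mrem/h.

12.5 mrem/h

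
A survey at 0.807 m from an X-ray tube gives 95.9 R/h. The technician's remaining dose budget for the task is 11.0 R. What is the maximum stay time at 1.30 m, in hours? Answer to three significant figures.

Using I₁d₁² = I₂d₂², rate at 1.30 m:
(0.807/1.30)² = 0.3854, so 95.9 × 0.3854 = 36.96 R/h.
Stay time = 11.0 R ÷ 36.96 R/h = 0.2976 h.

0.298 h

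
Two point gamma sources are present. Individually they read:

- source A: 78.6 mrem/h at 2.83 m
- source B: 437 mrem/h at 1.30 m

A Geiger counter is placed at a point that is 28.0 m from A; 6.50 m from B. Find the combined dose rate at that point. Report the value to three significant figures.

By superposition, sum each source's inverse-square contribution:
A: 78.6 × (2.83/28.0)² = 0.8029 mrem/h
B: 437 × (1.30/6.50)² = 17.48 mrem/h
Total = 0.8029 + 17.48 = 18.28 mrem/h.

18.3 mrem/h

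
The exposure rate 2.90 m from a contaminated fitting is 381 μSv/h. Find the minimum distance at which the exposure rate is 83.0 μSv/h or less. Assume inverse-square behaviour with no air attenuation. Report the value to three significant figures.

Applying the 1/r² law, d₂ = d₁·√(I₁/I₂).
I₁/I₂ = 381/83.0 = 4.590, so d₂ = 2.90 × √4.590 = 6.213 m.

6.21 m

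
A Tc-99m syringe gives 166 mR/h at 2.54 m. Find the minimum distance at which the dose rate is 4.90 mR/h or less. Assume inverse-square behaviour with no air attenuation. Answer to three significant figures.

By the inverse-square law, d₂ = d₁·√(I₁/I₂).
I₁/I₂ = 166/4.90 = 33.88, so d₂ = 2.54 × √33.88 = 14.78 m.

14.8 m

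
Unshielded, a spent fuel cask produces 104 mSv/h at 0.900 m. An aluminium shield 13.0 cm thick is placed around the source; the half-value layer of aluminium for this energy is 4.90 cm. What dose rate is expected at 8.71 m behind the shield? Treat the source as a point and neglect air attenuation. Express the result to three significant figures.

Distance alone: (0.900/8.71)² = 0.01068, so 104 × 0.01068 = 1.111 mSv/h.
Shield: 13.0/4.90 = 2.653 half-value layers → attenuation 2^(−2.653) = 0.1590.
Combined: 1.111 × 0.1590 = 0.1766 mSv/h.

0.177 mSv/h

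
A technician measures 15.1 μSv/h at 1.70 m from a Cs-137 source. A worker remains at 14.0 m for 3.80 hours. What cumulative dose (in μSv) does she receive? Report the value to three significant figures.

0.846 μSv

Intensity scales as (d₁/d₂)², so rate at 14.0 m:
(1.70/14.0)² = 0.01474, so 15.1 × 0.01474 = 0.2226 μSv/h.
Dose = rate × time = 0.2226 μSv/h × 3.800 h = 0.8459 μSv.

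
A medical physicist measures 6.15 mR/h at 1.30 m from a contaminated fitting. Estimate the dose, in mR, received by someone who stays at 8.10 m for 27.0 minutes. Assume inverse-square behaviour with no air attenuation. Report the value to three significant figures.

By the inverse-square law, rate at 8.10 m:
6.15 × (1.30/8.10)² = 6.15 × 0.02576 = 0.1584 mR/h.
Dose = rate × time = 0.1584 mR/h × 0.4500 h = 0.07128 mR.

0.0713 mR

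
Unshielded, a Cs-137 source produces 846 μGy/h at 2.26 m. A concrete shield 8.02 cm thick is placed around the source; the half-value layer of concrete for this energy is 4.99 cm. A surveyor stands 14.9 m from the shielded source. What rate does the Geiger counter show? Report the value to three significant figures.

6.39 μGy/h

Distance alone: (2.26/14.9)² = 0.02301, so 846 × 0.02301 = 19.47 μGy/h.
Shield: 8.02/4.99 = 1.607 half-value layers → attenuation 2^(−1.607) = 0.3283.
Combined: 19.47 × 0.3283 = 6.392 μGy/h.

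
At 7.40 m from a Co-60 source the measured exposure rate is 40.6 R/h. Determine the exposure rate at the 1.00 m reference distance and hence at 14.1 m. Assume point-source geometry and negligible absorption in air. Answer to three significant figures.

Since intensity falls as 1/r²,
At 1.00 m: (7.40/1.00)² = 54.76, so 40.6 × 54.76 = 2223 R/h
At 14.1 m: 2223 × (1.00/14.1)² = 2223 × 0.005030 = 11.18 R/h.

2220 R/h; 11.2 R/h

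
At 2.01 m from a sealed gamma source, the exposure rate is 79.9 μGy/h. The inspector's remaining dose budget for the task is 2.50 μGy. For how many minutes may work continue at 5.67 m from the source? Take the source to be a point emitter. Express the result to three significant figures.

14.9 min

Applying the 1/r² law, rate at 5.67 m:
(2.01/5.67)² = 0.1257, so 79.9 × 0.1257 = 10.04 μGy/h.
Stay time = 2.50 μGy ÷ 10.04 μGy/h = 0.2490 h = 14.94 min.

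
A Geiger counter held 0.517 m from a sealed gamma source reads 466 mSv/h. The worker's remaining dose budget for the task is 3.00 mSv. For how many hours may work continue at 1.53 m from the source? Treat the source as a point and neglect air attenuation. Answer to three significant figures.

0.0564 h

Since intensity falls as 1/r², rate at 1.53 m:
(0.517/1.53)² = 0.1142, so 466 × 0.1142 = 53.22 mSv/h.
Stay time = 3.00 mSv ÷ 53.22 mSv/h = 0.05637 h.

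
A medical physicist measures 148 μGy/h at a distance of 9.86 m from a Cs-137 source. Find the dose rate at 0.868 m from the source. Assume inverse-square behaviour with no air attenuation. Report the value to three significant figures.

Applying the 1/r² law, the rate at 0.868 m is
(9.86/0.868)² = 129.0, so 148 × 129.0 = 19090 μGy/h.

19100 μGy/h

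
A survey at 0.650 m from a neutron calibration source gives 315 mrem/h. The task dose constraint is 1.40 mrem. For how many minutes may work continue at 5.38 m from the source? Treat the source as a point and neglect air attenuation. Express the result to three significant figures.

Since intensity falls as 1/r², rate at 5.38 m:
315 × (0.650/5.38)² = 315 × 0.01460 = 4.599 mrem/h.
Stay time = 1.40 mrem ÷ 4.599 mrem/h = 0.3044 h = 18.26 min.

18.3 min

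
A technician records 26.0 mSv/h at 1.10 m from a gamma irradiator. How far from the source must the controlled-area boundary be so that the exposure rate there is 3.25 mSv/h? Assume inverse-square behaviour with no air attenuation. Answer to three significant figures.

Applying the 1/r² law, d₂ = d₁·√(I₁/I₂).
I₁/I₂ = 26.0/3.25 = 8.000, so d₂ = 1.10 × √8.000 = 3.111 m.

3.11 m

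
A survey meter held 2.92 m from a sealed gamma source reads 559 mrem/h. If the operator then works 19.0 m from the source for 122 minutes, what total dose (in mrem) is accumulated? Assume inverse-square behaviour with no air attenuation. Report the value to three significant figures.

26.8 mrem

Since intensity falls as 1/r², rate at 19.0 m:
559 × (2.92/19.0)² = 559 × 0.02362 = 13.20 mrem/h.
Dose = rate × time = 13.20 mrem/h × 2.033 h = 26.84 mrem.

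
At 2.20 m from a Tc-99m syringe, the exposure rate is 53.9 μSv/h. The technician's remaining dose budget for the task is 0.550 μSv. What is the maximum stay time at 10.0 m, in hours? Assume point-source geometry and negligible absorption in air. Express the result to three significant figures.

0.211 h

Since intensity falls as 1/r², rate at 10.0 m:
(2.20/10.0)² = 0.04840, so 53.9 × 0.04840 = 2.609 μSv/h.
Stay time = 0.550 μSv ÷ 2.609 μSv/h = 0.2108 h.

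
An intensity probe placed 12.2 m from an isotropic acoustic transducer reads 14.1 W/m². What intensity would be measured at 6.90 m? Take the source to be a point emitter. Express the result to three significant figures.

Applying the 1/r² law, scaling from 12.2 m to 6.90 m:
(12.2/6.90)² = 3.126, so 14.1 × 3.126 = 44.08 W/m².

44.1 W/m²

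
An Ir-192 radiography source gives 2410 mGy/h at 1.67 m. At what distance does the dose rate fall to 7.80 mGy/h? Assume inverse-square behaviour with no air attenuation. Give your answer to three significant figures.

Since intensity falls as 1/r², d₂ = d₁·√(I₁/I₂).
I₁/I₂ = 2410/7.80 = 309.0, so d₂ = 1.67 × √309.0 = 29.36 m.

29.4 m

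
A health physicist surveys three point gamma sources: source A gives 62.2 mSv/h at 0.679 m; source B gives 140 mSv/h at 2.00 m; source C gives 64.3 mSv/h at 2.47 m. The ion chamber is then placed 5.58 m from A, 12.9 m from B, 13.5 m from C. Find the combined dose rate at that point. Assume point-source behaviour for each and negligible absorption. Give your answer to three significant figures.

By superposition, sum each source's inverse-square contribution:
A: 62.2 × (0.679/5.58)² = 0.9210 mSv/h
B: 140 × (2.00/12.9)² = 3.365 mSv/h
C: 64.3 × (2.47/13.5)² = 2.152 mSv/h
Total = 0.9210 + 3.365 + 2.152 = 6.438 mSv/h.

6.44 mSv/h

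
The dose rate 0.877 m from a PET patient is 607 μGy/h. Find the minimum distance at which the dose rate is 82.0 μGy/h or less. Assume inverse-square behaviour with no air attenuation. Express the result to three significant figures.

Since intensity falls as 1/r², d₂ = d₁·√(I₁/I₂).
I₁/I₂ = 607/82.0 = 7.402, so d₂ = 0.877 × √7.402 = 2.386 m.

2.39 m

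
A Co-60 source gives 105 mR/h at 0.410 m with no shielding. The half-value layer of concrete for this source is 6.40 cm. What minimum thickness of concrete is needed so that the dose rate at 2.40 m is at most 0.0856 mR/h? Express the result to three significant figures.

At 2.40 m, distance alone gives (0.410/2.40)² = 0.02918, so 105 × 0.02918 = 3.064 mR/h.
Further attenuation needed: 3.064/0.0856 = 35.79.
n = log₂(35.79) = 5.161 half-value layers.
Thickness = 5.161 × 6.40 cm = 33.03 cm.

33.0 cm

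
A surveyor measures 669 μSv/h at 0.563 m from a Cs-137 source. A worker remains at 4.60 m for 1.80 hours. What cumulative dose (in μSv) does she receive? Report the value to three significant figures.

18.0 μSv

By the inverse-square law, rate at 4.60 m:
669 × (0.563/4.60)² = 669 × 0.01498 = 10.02 μSv/h.
Dose = rate × time = 10.02 μSv/h × 1.800 h = 18.04 μSv.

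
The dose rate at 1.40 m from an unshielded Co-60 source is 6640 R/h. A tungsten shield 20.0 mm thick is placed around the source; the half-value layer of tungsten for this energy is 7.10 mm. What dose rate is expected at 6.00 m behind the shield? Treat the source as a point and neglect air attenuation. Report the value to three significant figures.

Distance alone: (1.40/6.00)² = 0.05444, so 6640 × 0.05444 = 361.5 R/h.
Shield: 20.0/7.10 = 2.817 half-value layers → attenuation 2^(−2.817) = 0.1419.
Combined: 361.5 × 0.1419 = 51.30 R/h.

51.3 R/h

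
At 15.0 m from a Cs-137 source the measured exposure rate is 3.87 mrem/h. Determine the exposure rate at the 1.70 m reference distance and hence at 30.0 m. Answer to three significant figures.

Intensity scales as (d₁/d₂)², so
At 1.70 m: 3.87 × (15.0/1.70)² = 3.87 × 77.85 = 301.3 mrem/h
At 30.0 m: 301.3 × (1.70/30.0)² = 301.3 × 0.003211 = 0.9675 mrem/h.

301 mrem/h; 0.968 mrem/h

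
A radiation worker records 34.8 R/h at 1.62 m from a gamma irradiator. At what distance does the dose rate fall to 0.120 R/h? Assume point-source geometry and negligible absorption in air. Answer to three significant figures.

27.6 m

Applying the 1/r² law, d₂ = d₁·√(I₁/I₂).
I₁/I₂ = 34.8/0.120 = 290.0, so d₂ = 1.62 × √290.0 = 27.59 m.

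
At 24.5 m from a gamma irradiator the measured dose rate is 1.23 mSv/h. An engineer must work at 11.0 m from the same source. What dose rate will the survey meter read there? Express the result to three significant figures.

Using I₁d₁² = I₂d₂², scaling from 24.5 m to 11.0 m:
1.23 × (24.5/11.0)² = 1.23 × 4.961 = 6.102 mSv/h.

6.10 mSv/h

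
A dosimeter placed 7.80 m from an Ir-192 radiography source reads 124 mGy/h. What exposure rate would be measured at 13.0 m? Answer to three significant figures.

44.6 mGy/h

Intensity scales as (d₁/d₂)², so scaling from 7.80 m to 13.0 m:
124 × (7.80/13.0)² = 124 × 0.3600 = 44.64 mGy/h.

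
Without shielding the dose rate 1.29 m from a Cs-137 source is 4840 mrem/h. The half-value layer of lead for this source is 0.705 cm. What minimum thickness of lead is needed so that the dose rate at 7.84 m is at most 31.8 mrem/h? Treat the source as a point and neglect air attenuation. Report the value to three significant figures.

1.44 cm

At 7.84 m, distance alone gives 4840 × (1.29/7.84)² = 4840 × 0.02707 = 131.0 mrem/h.
Further attenuation needed: 131.0/31.8 = 4.119.
n = log₂(4.119) = 2.042 half-value layers.
Thickness = 2.042 × 0.705 cm = 1.440 cm.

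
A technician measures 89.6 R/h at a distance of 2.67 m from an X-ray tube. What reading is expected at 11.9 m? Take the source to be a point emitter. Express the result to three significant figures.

4.51 R/h

Since intensity falls as 1/r², the rate at 11.9 m is
89.6 × (2.67/11.9)² = 89.6 × 0.05034 = 4.510 R/h.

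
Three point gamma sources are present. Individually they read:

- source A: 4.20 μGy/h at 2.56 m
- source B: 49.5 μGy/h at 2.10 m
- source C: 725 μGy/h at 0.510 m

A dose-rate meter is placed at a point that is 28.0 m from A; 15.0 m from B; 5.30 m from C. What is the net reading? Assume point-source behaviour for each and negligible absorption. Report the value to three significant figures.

Each source contributes Iᵢ·(dᵢ/rᵢ)²; contributions add.
A: 4.20 × (2.56/28.0)² = 0.03511 μGy/h
B: 49.5 × (2.10/15.0)² = 0.9702 μGy/h
C: 725 × (0.510/5.30)² = 6.713 μGy/h
Total = 0.03511 + 0.9702 + 6.713 = 7.718 μGy/h.

7.72 μGy/h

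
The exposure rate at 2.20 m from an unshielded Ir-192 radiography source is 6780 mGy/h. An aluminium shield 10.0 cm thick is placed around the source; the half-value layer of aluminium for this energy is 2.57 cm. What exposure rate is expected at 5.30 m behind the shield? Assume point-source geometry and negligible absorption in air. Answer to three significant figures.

78.7 mGy/h

Distance alone: (2.20/5.30)² = 0.1723, so 6780 × 0.1723 = 1168 mGy/h.
Shield: 10.0/2.57 = 3.891 half-value layers → attenuation 2^(−3.891) = 0.06741.
Combined: 1168 × 0.06741 = 78.73 mGy/h.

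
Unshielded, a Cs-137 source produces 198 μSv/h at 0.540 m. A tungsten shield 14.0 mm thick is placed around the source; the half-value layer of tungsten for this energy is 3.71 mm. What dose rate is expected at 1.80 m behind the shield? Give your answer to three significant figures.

Distance alone: 198 × (0.540/1.80)² = 198 × 0.09000 = 17.82 μSv/h.
Shield: 14.0/3.71 = 3.774 half-value layers → attenuation 2^(−3.774) = 0.07310.
Combined: 17.82 × 0.07310 = 1.303 μSv/h.

1.30 μSv/h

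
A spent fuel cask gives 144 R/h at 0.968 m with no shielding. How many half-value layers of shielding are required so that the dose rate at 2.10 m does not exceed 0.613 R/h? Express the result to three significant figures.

5.64 half-value layers

At 2.10 m, distance alone gives 144 × (0.968/2.10)² = 144 × 0.2125 = 30.60 R/h.
Further attenuation needed: 30.60/0.613 = 49.92.
n = log₂(49.92) = 5.642 half-value layers.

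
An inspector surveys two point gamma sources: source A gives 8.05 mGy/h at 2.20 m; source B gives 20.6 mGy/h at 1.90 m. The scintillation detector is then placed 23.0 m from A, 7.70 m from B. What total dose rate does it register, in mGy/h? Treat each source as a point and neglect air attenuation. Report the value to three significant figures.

1.33 mGy/h

Each source contributes Iᵢ·(dᵢ/rᵢ)²; contributions add.
A: 8.05 × (2.20/23.0)² = 0.07365 mGy/h
B: 20.6 × (1.90/7.70)² = 1.254 mGy/h
Total = 0.07365 + 1.254 = 1.328 mGy/h.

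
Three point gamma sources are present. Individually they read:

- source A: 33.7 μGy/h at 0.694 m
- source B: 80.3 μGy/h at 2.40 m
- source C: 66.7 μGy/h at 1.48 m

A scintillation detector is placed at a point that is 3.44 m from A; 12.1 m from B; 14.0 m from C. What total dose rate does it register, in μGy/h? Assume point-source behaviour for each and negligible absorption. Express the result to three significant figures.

By superposition, sum each source's inverse-square contribution:
A: 33.7 × (0.694/3.44)² = 1.372 μGy/h
B: 80.3 × (2.40/12.1)² = 3.159 μGy/h
C: 66.7 × (1.48/14.0)² = 0.7454 μGy/h
Total = 1.372 + 3.159 + 0.7454 = 5.276 μGy/h.

5.28 μGy/h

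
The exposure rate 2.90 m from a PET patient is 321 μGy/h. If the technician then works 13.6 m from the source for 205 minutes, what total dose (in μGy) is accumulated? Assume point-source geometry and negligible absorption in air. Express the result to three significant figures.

Using I₁d₁² = I₂d₂², rate at 13.6 m:
321 × (2.90/13.6)² = 321 × 0.04547 = 14.60 μGy/h.
Dose = rate × time = 14.60 μGy/h × 3.417 h = 49.89 μGy.

49.9 μGy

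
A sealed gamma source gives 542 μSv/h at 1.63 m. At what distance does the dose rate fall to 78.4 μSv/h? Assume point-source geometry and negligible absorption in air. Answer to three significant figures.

Using I₁d₁² = I₂d₂², d₂ = d₁·√(I₁/I₂).
I₁/I₂ = 542/78.4 = 6.913, so d₂ = 1.63 × √6.913 = 4.286 m.

4.29 m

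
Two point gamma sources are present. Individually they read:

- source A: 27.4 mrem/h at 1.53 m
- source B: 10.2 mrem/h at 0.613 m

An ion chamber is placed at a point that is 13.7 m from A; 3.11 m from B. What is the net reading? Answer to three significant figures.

0.738 mrem/h

Each source contributes Iᵢ·(dᵢ/rᵢ)²; contributions add.
A: 27.4 × (1.53/13.7)² = 0.3417 mrem/h
B: 10.2 × (0.613/3.11)² = 0.3963 mrem/h
Total = 0.3417 + 0.3963 = 0.7380 mrem/h.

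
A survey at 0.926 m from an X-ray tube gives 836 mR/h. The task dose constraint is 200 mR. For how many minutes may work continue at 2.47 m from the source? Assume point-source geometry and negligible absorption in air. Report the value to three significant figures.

Since intensity falls as 1/r², rate at 2.47 m:
(0.926/2.47)² = 0.1405, so 836 × 0.1405 = 117.5 mR/h.
Stay time = 200 mR ÷ 117.5 mR/h = 1.702 h = 102.1 min.

102 min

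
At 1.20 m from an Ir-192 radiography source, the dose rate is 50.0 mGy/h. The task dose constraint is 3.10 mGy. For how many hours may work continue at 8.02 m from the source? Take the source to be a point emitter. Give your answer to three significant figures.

Applying the 1/r² law, rate at 8.02 m:
(1.20/8.02)² = 0.02239, so 50.0 × 0.02239 = 1.119 mGy/h.
Stay time = 3.10 mGy ÷ 1.119 mGy/h = 2.770 h.

2.77 h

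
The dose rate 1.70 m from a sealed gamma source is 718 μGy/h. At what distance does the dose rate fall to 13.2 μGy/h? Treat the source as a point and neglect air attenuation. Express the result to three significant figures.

12.5 m

Applying the 1/r² law, d₂ = d₁·√(I₁/I₂).
I₁/I₂ = 718/13.2 = 54.39, so d₂ = 1.70 × √54.39 = 12.54 m.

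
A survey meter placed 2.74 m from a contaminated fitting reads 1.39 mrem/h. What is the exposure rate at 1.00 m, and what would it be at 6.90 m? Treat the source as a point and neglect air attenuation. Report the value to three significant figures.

10.4 mrem/h; 0.219 mrem/h

Intensity scales as (d₁/d₂)², so
At 1.00 m: 1.39 × (2.74/1.00)² = 1.39 × 7.508 = 10.44 mrem/h
At 6.90 m: 10.44 × (1.00/6.90)² = 10.44 × 0.02100 = 0.2192 mrem/h.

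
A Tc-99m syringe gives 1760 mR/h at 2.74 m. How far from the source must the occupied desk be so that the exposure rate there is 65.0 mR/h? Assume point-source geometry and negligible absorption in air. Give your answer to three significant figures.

Using I₁d₁² = I₂d₂², d₂ = d₁·√(I₁/I₂).
I₁/I₂ = 1760/65.0 = 27.08, so d₂ = 2.74 × √27.08 = 14.26 m.

14.3 m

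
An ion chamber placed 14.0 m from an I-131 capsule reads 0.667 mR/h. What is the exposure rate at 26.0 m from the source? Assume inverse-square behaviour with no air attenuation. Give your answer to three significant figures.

0.193 mR/h

Since intensity falls as 1/r², scaling from 14.0 m to 26.0 m:
(14.0/26.0)² = 0.2899, so 0.667 × 0.2899 = 0.1934 mR/h.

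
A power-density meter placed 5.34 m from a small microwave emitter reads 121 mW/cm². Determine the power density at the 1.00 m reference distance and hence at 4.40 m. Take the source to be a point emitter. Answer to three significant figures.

3450 mW/cm²; 178 mW/cm²

Since intensity falls as 1/r²,
At 1.00 m: (5.34/1.00)² = 28.52, so 121 × 28.52 = 3451 mW/cm²
At 4.40 m: (1.00/4.40)² = 0.05165, so 3451 × 0.05165 = 178.2 mW/cm².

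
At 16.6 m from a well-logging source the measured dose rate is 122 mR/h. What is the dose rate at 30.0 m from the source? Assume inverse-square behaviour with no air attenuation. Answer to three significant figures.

37.4 mR/h

Since intensity falls as 1/r², scaling from 16.6 m to 30.0 m:
122 × (16.6/30.0)² = 122 × 0.3062 = 37.36 mR/h.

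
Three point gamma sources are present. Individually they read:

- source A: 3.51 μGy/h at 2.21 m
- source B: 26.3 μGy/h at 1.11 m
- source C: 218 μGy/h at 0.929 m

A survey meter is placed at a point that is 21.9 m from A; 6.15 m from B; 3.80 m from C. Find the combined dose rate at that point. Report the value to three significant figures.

By superposition, sum each source's inverse-square contribution:
A: 3.51 × (2.21/21.9)² = 0.03574 μGy/h
B: 26.3 × (1.11/6.15)² = 0.8567 μGy/h
C: 218 × (0.929/3.80)² = 13.03 μGy/h
Total = 0.03574 + 0.8567 + 13.03 = 13.92 μGy/h.

13.9 μGy/h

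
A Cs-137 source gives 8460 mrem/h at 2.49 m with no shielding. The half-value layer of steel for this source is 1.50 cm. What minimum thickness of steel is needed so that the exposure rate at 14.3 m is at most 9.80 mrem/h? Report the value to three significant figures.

At 14.3 m, distance alone gives (2.49/14.3)² = 0.03032, so 8460 × 0.03032 = 256.5 mrem/h.
Further attenuation needed: 256.5/9.80 = 26.17.
n = log₂(26.17) = 4.710 half-value layers.
Thickness = 4.710 × 1.50 cm = 7.065 cm.

7.07 cm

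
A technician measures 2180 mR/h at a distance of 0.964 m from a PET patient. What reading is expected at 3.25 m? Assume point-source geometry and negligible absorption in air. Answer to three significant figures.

Applying the 1/r² law, the rate at 3.25 m is
2180 × (0.964/3.25)² = 2180 × 0.08798 = 191.8 mR/h.

192 mR/h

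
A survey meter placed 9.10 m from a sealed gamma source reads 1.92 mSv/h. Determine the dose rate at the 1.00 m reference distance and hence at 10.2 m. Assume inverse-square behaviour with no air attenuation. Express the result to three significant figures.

159 mSv/h; 1.53 mSv/h

Intensity scales as (d₁/d₂)², so
At 1.00 m: (9.10/1.00)² = 82.81, so 1.92 × 82.81 = 159.0 mSv/h
At 10.2 m: 159.0 × (1.00/10.2)² = 159.0 × 0.009612 = 1.528 mSv/h.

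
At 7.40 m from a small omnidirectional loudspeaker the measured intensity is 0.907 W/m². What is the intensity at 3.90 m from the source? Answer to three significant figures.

Using I₁d₁² = I₂d₂², scaling from 7.40 m to 3.90 m:
(7.40/3.90)² = 3.600, so 0.907 × 3.600 = 3.265 W/m².

3.27 W/m²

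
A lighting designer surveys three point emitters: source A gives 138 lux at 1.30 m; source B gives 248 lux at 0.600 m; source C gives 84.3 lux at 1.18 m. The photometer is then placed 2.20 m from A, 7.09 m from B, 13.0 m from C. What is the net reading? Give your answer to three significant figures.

50.7 lux

Each source contributes Iᵢ·(dᵢ/rᵢ)²; contributions add.
A: 138 × (1.30/2.20)² = 48.19 lux
B: 248 × (0.600/7.09)² = 1.776 lux
C: 84.3 × (1.18/13.0)² = 0.6946 lux
Total = 48.19 + 1.776 + 0.6946 = 50.66 lux.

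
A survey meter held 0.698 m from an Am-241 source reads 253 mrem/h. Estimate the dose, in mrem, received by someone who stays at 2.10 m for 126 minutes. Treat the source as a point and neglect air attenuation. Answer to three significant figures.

58.7 mrem

Using I₁d₁² = I₂d₂², rate at 2.10 m:
253 × (0.698/2.10)² = 253 × 0.1105 = 27.96 mrem/h.
Dose = rate × time = 27.96 mrem/h × 2.100 h = 58.72 mrem.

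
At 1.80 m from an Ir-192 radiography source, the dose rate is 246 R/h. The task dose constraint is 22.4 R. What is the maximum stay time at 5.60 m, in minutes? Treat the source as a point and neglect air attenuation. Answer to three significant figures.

Applying the 1/r² law, rate at 5.60 m:
(1.80/5.60)² = 0.1033, so 246 × 0.1033 = 25.41 R/h.
Stay time = 22.4 R ÷ 25.41 R/h = 0.8815 h = 52.89 min.

52.9 min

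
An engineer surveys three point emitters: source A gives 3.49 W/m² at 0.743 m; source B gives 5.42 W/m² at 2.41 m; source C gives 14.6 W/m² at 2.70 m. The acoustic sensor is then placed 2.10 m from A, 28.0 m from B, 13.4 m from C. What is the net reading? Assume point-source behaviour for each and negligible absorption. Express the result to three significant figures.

1.07 W/m²

Each source contributes Iᵢ·(dᵢ/rᵢ)²; contributions add.
A: 3.49 × (0.743/2.10)² = 0.4369 W/m²
B: 5.42 × (2.41/28.0)² = 0.04015 W/m²
C: 14.6 × (2.70/13.4)² = 0.5927 W/m²
Total = 0.4369 + 0.04015 + 0.5927 = 1.070 W/m².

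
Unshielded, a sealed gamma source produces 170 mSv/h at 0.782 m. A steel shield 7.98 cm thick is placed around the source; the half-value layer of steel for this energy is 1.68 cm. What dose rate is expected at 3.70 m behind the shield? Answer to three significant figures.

0.282 mSv/h

Distance alone: (0.782/3.70)² = 0.04467, so 170 × 0.04467 = 7.594 mSv/h.
Shield: 7.98/1.68 = 4.750 half-value layers → attenuation 2^(−4.750) = 0.03716.
Combined: 7.594 × 0.03716 = 0.2822 mSv/h.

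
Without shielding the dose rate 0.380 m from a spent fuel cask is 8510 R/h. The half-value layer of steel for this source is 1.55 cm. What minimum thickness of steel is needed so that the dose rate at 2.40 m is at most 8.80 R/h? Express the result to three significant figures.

7.13 cm

At 2.40 m, distance alone gives 8510 × (0.380/2.40)² = 8510 × 0.02507 = 213.3 R/h.
Further attenuation needed: 213.3/8.80 = 24.24.
n = log₂(24.24) = 4.599 half-value layers.
Thickness = 4.599 × 1.55 cm = 7.128 cm.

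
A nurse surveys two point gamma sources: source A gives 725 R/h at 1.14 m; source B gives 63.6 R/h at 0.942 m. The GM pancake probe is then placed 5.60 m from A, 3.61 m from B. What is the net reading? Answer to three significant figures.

By superposition, sum each source's inverse-square contribution:
A: 725 × (1.14/5.60)² = 30.04 R/h
B: 63.6 × (0.942/3.61)² = 4.331 R/h
Total = 30.04 + 4.331 = 34.37 R/h.

34.4 R/h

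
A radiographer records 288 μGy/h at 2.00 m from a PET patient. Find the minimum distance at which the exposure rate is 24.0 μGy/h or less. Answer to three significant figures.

6.93 m

By the inverse-square law, d₂ = d₁·√(I₁/I₂).
I₁/I₂ = 288/24.0 = 12.00, so d₂ = 2.00 × √12.00 = 6.928 m.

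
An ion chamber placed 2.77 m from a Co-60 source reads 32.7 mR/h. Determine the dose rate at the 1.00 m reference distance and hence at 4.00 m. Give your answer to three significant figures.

251 mR/h; 15.7 mR/h

Intensity scales as (d₁/d₂)², so
At 1.00 m: 32.7 × (2.77/1.00)² = 32.7 × 7.673 = 250.9 mR/h
At 4.00 m: 250.9 × (1.00/4.00)² = 250.9 × 0.06250 = 15.68 mR/h.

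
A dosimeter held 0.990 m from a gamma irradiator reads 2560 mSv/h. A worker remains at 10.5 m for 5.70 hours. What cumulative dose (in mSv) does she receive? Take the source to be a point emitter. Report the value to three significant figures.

Intensity scales as (d₁/d₂)², so rate at 10.5 m:
2560 × (0.990/10.5)² = 2560 × 0.008890 = 22.76 mSv/h.
Dose = rate × time = 22.76 mSv/h × 5.700 h = 129.7 mSv.

130 mSv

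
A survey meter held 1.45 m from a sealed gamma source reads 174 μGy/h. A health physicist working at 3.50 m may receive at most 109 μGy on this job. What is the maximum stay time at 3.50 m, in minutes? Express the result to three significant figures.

219 min

Using I₁d₁² = I₂d₂², rate at 3.50 m:
174 × (1.45/3.50)² = 174 × 0.1716 = 29.86 μGy/h.
Stay time = 109 μGy ÷ 29.86 μGy/h = 3.650 h = 219.0 min.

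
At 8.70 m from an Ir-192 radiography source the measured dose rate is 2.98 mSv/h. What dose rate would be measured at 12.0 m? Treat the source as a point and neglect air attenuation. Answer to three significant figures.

By the inverse-square law, scaling from 8.70 m to 12.0 m:
(8.70/12.0)² = 0.5256, so 2.98 × 0.5256 = 1.566 mSv/h.

1.57 mSv/h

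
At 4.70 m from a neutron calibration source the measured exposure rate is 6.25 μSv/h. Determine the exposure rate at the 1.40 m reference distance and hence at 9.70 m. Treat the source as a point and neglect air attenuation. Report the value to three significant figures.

70.4 μSv/h; 1.47 μSv/h

Applying the 1/r² law,
At 1.40 m: (4.70/1.40)² = 11.27, so 6.25 × 11.27 = 70.44 μSv/h
At 9.70 m: (1.40/9.70)² = 0.02083, so 70.44 × 0.02083 = 1.467 μSv/h.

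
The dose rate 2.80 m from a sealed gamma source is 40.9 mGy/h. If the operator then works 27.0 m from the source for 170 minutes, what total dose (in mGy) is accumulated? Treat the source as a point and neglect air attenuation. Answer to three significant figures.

Applying the 1/r² law, rate at 27.0 m:
(2.80/27.0)² = 0.01075, so 40.9 × 0.01075 = 0.4397 mGy/h.
Dose = rate × time = 0.4397 mGy/h × 2.833 h = 1.246 mGy.

1.25 mGy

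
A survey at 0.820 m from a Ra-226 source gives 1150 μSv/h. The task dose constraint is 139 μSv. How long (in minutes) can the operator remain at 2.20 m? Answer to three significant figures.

By the inverse-square law, rate at 2.20 m:
1150 × (0.820/2.20)² = 1150 × 0.1389 = 159.7 μSv/h.
Stay time = 139 μSv ÷ 159.7 μSv/h = 0.8704 h = 52.22 min.

52.2 min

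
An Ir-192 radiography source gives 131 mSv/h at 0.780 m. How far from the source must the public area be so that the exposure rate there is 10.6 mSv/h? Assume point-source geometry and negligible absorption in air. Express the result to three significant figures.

2.74 m

By the inverse-square law, d₂ = d₁·√(I₁/I₂).
I₁/I₂ = 131/10.6 = 12.36, so d₂ = 0.780 × √12.36 = 2.742 m.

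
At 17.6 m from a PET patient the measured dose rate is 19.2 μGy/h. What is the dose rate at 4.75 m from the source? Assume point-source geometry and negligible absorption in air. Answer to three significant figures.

264 μGy/h

Applying the 1/r² law, scaling from 17.6 m to 4.75 m:
19.2 × (17.6/4.75)² = 19.2 × 13.73 = 263.6 μGy/h.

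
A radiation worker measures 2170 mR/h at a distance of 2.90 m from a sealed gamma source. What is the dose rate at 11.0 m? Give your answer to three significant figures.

Using I₁d₁² = I₂d₂², the rate at 11.0 m is
2170 × (2.90/11.0)² = 2170 × 0.06950 = 150.8 mR/h.

151 mR/h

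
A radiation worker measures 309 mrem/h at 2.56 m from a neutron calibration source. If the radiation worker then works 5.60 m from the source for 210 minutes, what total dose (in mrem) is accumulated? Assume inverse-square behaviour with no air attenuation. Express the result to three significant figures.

Using I₁d₁² = I₂d₂², rate at 5.60 m:
309 × (2.56/5.60)² = 309 × 0.2090 = 64.58 mrem/h.
Dose = rate × time = 64.58 mrem/h × 3.500 h = 226.0 mrem.

226 mrem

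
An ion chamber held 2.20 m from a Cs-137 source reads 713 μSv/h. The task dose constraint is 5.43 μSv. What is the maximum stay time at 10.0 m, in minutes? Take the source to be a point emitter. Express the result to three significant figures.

By the inverse-square law, rate at 10.0 m:
(2.20/10.0)² = 0.04840, so 713 × 0.04840 = 34.51 μSv/h.
Stay time = 5.43 μSv ÷ 34.51 μSv/h = 0.1573 h = 9.438 min.

9.44 min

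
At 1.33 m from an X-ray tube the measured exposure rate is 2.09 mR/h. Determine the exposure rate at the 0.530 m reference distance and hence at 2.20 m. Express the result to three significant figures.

Using I₁d₁² = I₂d₂²,
At 0.530 m: 2.09 × (1.33/0.530)² = 2.09 × 6.297 = 13.16 mR/h
At 2.20 m: 13.16 × (0.530/2.20)² = 13.16 × 0.05804 = 0.7638 mR/h.

13.2 mR/h; 0.764 mR/h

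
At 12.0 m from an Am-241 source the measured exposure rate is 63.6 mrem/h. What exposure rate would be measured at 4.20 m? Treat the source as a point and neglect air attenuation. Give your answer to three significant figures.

Using I₁d₁² = I₂d₂², scaling from 12.0 m to 4.20 m:
(12.0/4.20)² = 8.163, so 63.6 × 8.163 = 519.2 mrem/h.

519 mrem/h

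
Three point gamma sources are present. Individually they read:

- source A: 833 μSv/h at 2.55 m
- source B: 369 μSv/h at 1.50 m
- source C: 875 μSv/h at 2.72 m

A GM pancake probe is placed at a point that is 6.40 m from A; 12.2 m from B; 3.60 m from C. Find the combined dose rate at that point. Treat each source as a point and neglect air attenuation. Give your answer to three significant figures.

Each source contributes Iᵢ·(dᵢ/rᵢ)²; contributions add.
A: 833 × (2.55/6.40)² = 132.2 μSv/h
B: 369 × (1.50/12.2)² = 5.578 μSv/h
C: 875 × (2.72/3.60)² = 499.5 μSv/h
Total = 132.2 + 5.578 + 499.5 = 637.3 μSv/h.

637 μSv/h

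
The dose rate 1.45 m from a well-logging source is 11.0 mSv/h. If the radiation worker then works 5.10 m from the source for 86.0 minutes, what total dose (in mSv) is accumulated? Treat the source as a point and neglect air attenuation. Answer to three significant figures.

1.27 mSv

Applying the 1/r² law, rate at 5.10 m:
(1.45/5.10)² = 0.08083, so 11.0 × 0.08083 = 0.8891 mSv/h.
Dose = rate × time = 0.8891 mSv/h × 1.433 h = 1.274 mSv.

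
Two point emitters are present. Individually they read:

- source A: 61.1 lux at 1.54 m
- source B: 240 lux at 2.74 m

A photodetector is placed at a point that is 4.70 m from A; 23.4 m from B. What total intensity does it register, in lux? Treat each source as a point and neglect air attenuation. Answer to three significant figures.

9.85 lux

Each source contributes Iᵢ·(dᵢ/rᵢ)²; contributions add.
A: 61.1 × (1.54/4.70)² = 6.560 lux
B: 240 × (2.74/23.4)² = 3.291 lux
Total = 6.560 + 3.291 = 9.851 lux.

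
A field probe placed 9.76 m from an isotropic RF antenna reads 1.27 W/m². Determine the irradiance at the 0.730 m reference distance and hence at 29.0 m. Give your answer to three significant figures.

Intensity scales as (d₁/d₂)², so
At 0.730 m: (9.76/0.730)² = 178.8, so 1.27 × 178.8 = 227.1 W/m²
At 29.0 m: (0.730/29.0)² = 0.0006337, so 227.1 × 0.0006337 = 0.1439 W/m².

227 W/m²; 0.144 W/m²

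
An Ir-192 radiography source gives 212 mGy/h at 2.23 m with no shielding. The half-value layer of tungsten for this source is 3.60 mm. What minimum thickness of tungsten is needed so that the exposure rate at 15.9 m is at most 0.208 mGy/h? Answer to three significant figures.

15.6 mm

At 15.9 m, distance alone gives (2.23/15.9)² = 0.01967, so 212 × 0.01967 = 4.170 mGy/h.
Further attenuation needed: 4.170/0.208 = 20.05.
n = log₂(20.05) = 4.326 half-value layers.
Thickness = 4.326 × 3.60 mm = 15.57 mm.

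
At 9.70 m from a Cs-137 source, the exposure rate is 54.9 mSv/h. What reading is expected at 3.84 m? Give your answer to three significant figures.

Using I₁d₁² = I₂d₂², the rate at 3.84 m is
(9.70/3.84)² = 6.381, so 54.9 × 6.381 = 350.3 mSv/h.

350 mSv/h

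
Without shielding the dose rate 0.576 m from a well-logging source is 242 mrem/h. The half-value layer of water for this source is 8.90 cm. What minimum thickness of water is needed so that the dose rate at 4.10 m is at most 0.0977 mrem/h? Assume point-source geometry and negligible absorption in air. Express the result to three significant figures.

49.9 cm

At 4.10 m, distance alone gives (0.576/4.10)² = 0.01974, so 242 × 0.01974 = 4.777 mrem/h.
Further attenuation needed: 4.777/0.0977 = 48.89.
n = log₂(48.89) = 5.611 half-value layers.
Thickness = 5.611 × 8.90 cm = 49.94 cm.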